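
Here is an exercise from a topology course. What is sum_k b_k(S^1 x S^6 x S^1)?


Total Betti number is multiplicative under products.
Each S^d (d>=1) has total Betti number 2.
There are 3 sphere factors.
Total = 2^3 = 8

8


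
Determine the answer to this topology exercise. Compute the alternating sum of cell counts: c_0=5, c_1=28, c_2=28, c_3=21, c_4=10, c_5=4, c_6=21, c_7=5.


chi = sum_k (-1)^k c_k.
= (-1)^0*5 + (-1)^1*28 + (-1)^2*28 + (-1)^3*21 + (-1)^4*10 + (-1)^5*4 + (-1)^6*21 + (-1)^7*5
= (5) + (-28) + (28) + (-21) + (10) + (-4) + (21) + (-5)
= 6

6


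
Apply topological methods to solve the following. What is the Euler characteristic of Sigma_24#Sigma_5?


chi(Sigma_24) = 2 - 2*24 = -46
chi(Sigma_5) = 2 - 2*5 = -8
For surfaces: chi(A#B) = chi(A) + chi(B) - 2.
chi = -46 + -8 - 2 = -56

-56


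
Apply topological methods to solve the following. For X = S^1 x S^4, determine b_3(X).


Each S^d has Poincare polynomial 1 + t^d.
The product S^1 x S^4 has Poincare polynomial prod(1+t^d_i).
Expanding: b_0=1, b_1=1, b_4=1, b_5=1.
b_3 = 0

0


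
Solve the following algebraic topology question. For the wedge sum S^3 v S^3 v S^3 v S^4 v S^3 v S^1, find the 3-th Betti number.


For a wedge of spheres, H_k (k>0) is free on one generator per sphere of dimension k.
Spheres of dimension 3: count = 4.
b_3 = 4

4


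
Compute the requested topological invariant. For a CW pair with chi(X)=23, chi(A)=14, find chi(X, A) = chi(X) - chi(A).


Relative Euler characteristic: chi(X, A) = chi(X) - chi(A).
= 23 - (14) = 9

9


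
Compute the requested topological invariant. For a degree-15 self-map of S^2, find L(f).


On S^2: L(f) = tr(f_0*) + (-1)^2 tr(f_2*) = 1 + (-1)^2 * deg(f).
L(f) = 1 + (-1)^2 * 15 = 1 + 15 = 16

16


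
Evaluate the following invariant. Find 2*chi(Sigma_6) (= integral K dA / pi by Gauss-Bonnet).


Gauss-Bonnet: integral K dA = 2*pi*chi(M).
chi(Sigma_6) = 2 - 2*6 = -10.
(integral K dA)/pi = 2*chi = 2*(-10) = -20

-20


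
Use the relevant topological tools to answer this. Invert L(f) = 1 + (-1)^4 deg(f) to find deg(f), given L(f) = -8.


L(f) = 1 + (-1)^4 deg(f) on S^4.
-8 = 1 + (-1)^4 * deg(f)
(-1)^4 * deg(f) = -9
deg(f) = -9

-9


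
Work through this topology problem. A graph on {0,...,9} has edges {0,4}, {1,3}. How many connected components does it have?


Run DFS/union-find over 10 vertices.
V = 10, E = 2.
Number of components = 8

8


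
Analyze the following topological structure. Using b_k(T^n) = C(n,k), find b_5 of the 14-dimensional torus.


By the Kunneth formula, b_k(T^n) = C(n,k).
b_5(T^14) = C(14,5).
C(14,5) = 14!/(5!*9!) = 2002

2002


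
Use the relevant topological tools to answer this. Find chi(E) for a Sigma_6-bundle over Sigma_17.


For a fiber bundle F -> E -> B (with CW structure): chi(E) = chi(B) * chi(F).
chi(Sigma_17) = -32, chi(Sigma_6) = -10.
chi(E) = (-32) * (-10) = 320

320


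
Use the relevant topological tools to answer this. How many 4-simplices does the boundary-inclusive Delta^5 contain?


Delta^5 has 5+1 vertices. A 4-face is a choice of 4+1 vertices.
f_4 = C(5+1, 4+1) = C(6,5) = 6

6


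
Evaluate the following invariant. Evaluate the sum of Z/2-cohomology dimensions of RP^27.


H^k(RP^27; Z/2) = Z/2 for each 0 <= k <= 27.
Total dimension = 27 + 1 = 28

28


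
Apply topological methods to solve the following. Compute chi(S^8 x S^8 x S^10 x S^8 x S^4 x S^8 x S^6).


chi is multiplicative: chi(X x Y) = chi(X) chi(Y).
Each even-dim sphere has chi = 2. There are 7 factors.
chi = 2^7 = 128

128


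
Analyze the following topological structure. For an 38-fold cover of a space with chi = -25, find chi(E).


For a finite covering: chi(E) = (number of sheets) * chi(B).
chi(E) = 38 * (-25) = -950

-950


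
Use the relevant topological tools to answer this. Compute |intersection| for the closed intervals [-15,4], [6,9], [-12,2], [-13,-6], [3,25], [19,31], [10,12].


Intersection = [max(a_i), min(b_i)] = [19, -6].
Since 19 > -6, the intersection is empty.
Length = 0

0


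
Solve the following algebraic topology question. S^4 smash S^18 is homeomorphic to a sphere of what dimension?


S^m ^ S^n = S^{m+n}.
k = 4 + 18 = 22

22


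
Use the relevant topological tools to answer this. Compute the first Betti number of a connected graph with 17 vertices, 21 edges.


For a connected graph: rank(pi_1) = b_1 = E - V + 1 = 1 - chi.
chi = V - E = 17 - 21 = -4.
rank = 1 - (-4) = 21 - 17 + 1 = 5

5


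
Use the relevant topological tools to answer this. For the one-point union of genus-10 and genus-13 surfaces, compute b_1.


For a wedge: H_1(A v B) = H_1(A) + H_1(B).
b_1(Sigma_10) = 20, b_1(Sigma_13) = 26.
b_1 = 20 + 26 = 46

46


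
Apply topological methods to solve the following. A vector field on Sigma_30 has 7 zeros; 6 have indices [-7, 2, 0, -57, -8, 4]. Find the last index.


Poincare-Hopf: sum of indices = chi(M).
chi(Sigma_30) = 2 - 2*30 = -58.
Sum of known indices = -66.
x = chi - (sum known) = -58 - (-66) = 8

8


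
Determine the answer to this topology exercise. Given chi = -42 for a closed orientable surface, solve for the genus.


chi = 2 - 2g for closed orientable surfaces.
-42 = 2 - 2g
2g = 2 - (-42) = 44
g = 22

22


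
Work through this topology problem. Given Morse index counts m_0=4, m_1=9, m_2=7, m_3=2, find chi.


Morse theory: chi(M) = sum_k (-1)^k m_k where m_k = #(index-k critical points).
= (4) + (-9) + (7) + (-2) = 0

0


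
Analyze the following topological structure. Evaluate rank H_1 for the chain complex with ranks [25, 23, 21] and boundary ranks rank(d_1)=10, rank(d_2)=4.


rank H_k = rank(ker d_k) - rank(im d_{k+1}).
rank(ker d_1) = rank(C_1) - rank(d_1) = 23 - 10 = 13.
rank(im d_{1+1}) = 4.
rank H_1 = 13 - 4 = 9

9


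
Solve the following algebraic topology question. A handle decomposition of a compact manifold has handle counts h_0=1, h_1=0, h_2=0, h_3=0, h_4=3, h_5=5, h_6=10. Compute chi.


Handles of index k contribute (-1)^k to chi (same as CW cells).
chi = (1) + (0) + (0) + (0) + (3) + (-5) + (10) = 9

9


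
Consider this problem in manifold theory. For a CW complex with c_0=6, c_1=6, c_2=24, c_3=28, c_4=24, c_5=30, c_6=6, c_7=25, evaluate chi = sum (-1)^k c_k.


chi = sum_k (-1)^k c_k.
= (-1)^0*6 + (-1)^1*6 + (-1)^2*24 + (-1)^3*28 + (-1)^4*24 + (-1)^5*30 + (-1)^6*6 + (-1)^7*25
= (6) + (-6) + (24) + (-28) + (24) + (-30) + (6) + (-25)
= -29

-29


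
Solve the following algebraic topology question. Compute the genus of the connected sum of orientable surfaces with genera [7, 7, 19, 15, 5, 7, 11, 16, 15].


Genus is additive under connected sum of orientable surfaces.
g = 7 + 7 + 19 + 15 + 5 + 7 + 11 + 16 + 15 = 102

102


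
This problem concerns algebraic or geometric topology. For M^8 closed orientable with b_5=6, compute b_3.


Poincare duality for closed orientable n-manifolds: b_k = b_{n-k}.
Here n = 8, so b_3 = b_5 = 6

6


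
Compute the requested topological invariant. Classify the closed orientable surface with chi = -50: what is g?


chi = 2 - 2g for closed orientable surfaces.
-50 = 2 - 2g
2g = 2 - (-50) = 52
g = 26

26


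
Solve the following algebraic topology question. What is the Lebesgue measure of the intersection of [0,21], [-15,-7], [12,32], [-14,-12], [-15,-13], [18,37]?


Intersection = [max(a_i), min(b_i)] = [18, -13].
Since 18 > -13, the intersection is empty.
Length = 0

0


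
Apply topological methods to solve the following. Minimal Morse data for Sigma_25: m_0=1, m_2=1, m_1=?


A perfect Morse function has m_k = b_k.
For Sigma_25: b_0=1, b_1=2g=50, b_2=1.
Saddles m_1 = 2g = 50

50


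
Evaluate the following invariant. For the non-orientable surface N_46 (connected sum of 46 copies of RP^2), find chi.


For a non-orientable closed surface with k crosscaps: chi = 2 - k.
Here k = 46.
chi = 2 - 46 = -44

-44


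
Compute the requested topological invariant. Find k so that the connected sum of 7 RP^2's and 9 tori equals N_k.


Since a >= 1, the sum is non-orientable; each T^2 can be replaced by RP^2 # RP^2 (since T^2#RP^2 = 3RP^2).
Total crosscaps k = 7 + 2*9 = 25.
Check via chi: chi = 7*1 + 9*0 - (7+9-1)*2 = -23 = 2 - k = -23. Consistent.

25


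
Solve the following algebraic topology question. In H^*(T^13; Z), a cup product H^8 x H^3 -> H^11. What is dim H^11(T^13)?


Cup product: H^p x H^q -> H^{p+q}; here p+q = 8+3 = 11.
rank H^k(T^n) = C(n,k).
C(13,11) = 78

78


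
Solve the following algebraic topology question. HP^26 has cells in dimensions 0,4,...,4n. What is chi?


HP^26 has one cell in each dimension 0, 4, ..., 4*26 (26+1 cells, all even-dim).
chi = 26 + 1 = 27

27


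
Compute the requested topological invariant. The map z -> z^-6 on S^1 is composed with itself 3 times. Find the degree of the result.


deg(f) = -6. Degree is multiplicative: deg(f^3) = (deg f)^3.
deg(f^3) = (-6)^3 = -216

-216


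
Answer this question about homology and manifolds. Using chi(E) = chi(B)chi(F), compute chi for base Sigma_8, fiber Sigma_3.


For a fiber bundle F -> E -> B (with CW structure): chi(E) = chi(B) * chi(F).
chi(Sigma_8) = -14, chi(Sigma_3) = -4.
chi(E) = (-14) * (-4) = 56

56


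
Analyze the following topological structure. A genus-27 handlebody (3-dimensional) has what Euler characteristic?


A genus-g handlebody deformation retracts to a wedge of g circles.
chi(vee_g S^1) = 1 - g.
chi(H_27) = 1 - 27 = -26

-26


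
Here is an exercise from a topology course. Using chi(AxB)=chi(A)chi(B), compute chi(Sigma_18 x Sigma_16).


chi(Sigma_18) = 2 - 2*18 = -34
chi(Sigma_16) = 2 - 2*16 = -30
chi(product) = (-34) * (-30) = 1020

1020


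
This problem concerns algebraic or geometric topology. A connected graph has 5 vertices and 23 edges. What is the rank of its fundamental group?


For a connected graph: rank(pi_1) = b_1 = E - V + 1 = 1 - chi.
chi = V - E = 5 - 23 = -18.
rank = 1 - (-18) = 23 - 5 + 1 = 19

19


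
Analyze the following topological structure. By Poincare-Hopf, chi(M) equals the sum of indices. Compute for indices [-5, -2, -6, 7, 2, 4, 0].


Poincare-Hopf: chi(M) = sum of indices of zeros.
chi = (-5) + (-2) + (-6) + (7) + (2) + (4) + (0) = 0

0


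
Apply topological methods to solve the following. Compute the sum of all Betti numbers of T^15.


b_k(T^15) = C(15,k), so the sum over k is sum_k C(15,k) = 2^15.
Total = 2^15 = 32768

32768


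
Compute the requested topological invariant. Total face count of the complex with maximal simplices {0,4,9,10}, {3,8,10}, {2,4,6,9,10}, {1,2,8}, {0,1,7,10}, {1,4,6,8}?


Each maximal simplex on m vertices has 2^m - 1 nonempty faces.
Take the union (dedupe shared faces).
Total distinct faces = 70

70


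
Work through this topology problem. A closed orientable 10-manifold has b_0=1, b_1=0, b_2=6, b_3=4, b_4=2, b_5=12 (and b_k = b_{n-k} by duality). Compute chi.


By Poincare duality b_k = b_{10-k}, so full Betti numbers: b_0=1, b_1=0, b_2=6, b_3=4, b_4=2, b_5=12, b_6=2, b_7=4, b_8=6, b_9=0, b_10=1.
chi = sum (-1)^k b_k = -2

-2


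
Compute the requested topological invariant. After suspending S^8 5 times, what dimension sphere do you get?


Each suspension raises dimension by 1: Sigma S^n = S^{n+1}.
Sigma^5 S^8 = S^{8+5} = S^13

13


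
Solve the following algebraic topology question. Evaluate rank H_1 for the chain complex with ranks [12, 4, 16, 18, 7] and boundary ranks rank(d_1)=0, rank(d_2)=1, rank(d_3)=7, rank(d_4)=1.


rank H_k = rank(ker d_k) - rank(im d_{k+1}).
rank(ker d_1) = rank(C_1) - rank(d_1) = 4 - 0 = 4.
rank(im d_{1+1}) = 1.
rank H_1 = 4 - 1 = 3

3


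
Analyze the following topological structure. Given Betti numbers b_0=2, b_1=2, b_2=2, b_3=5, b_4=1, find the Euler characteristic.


chi = sum_k (-1)^k b_k.
= (2) + (-2) + (2) + (-5) + (1)
= -2

-2


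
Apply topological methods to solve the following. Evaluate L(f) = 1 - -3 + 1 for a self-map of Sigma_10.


L(f) = tr(f_0*) - tr(f_1*) + tr(f_2*).
= 1 - (-3) + (1)
= 5

5


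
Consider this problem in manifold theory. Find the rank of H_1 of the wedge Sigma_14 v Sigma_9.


For a wedge: H_1(A v B) = H_1(A) + H_1(B).
b_1(Sigma_14) = 28, b_1(Sigma_9) = 18.
b_1 = 28 + 18 = 46

46


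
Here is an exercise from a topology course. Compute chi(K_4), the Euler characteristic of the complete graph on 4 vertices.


K_4: V = 4, E = C(4,2) = 6.
chi = V - E = 4 - 6 = -2

-2


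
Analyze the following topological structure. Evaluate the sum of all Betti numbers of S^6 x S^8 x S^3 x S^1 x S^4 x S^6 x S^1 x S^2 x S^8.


Total Betti number is multiplicative under products.
Each S^d (d>=1) has total Betti number 2.
There are 9 sphere factors.
Total = 2^9 = 512

512


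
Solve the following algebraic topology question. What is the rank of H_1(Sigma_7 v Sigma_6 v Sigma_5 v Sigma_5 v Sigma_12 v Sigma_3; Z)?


For a wedge X v Y: reduced H_k(X v Y) = H_k(X) + H_k(Y).
Each Sigma_g contributes b_1 = 2g.
b_1 = 14 + 12 + 10 + 10 + 24 + 6 = 76

76


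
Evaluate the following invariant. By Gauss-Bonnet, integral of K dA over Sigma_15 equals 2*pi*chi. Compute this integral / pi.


Gauss-Bonnet: integral K dA = 2*pi*chi(M).
chi(Sigma_15) = 2 - 2*15 = -28.
(integral K dA)/pi = 2*chi = 2*(-28) = -56

-56


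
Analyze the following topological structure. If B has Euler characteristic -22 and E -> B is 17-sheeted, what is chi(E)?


For a finite covering: chi(E) = (number of sheets) * chi(B).
chi(E) = 17 * (-22) = -374

-374


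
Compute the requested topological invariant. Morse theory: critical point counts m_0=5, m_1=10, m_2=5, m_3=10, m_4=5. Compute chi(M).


Morse theory: chi(M) = sum_k (-1)^k m_k where m_k = #(index-k critical points).
= (5) + (-10) + (5) + (-10) + (5) = -5

-5


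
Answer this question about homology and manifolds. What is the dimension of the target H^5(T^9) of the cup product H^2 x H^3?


Cup product: H^p x H^q -> H^{p+q}; here p+q = 2+3 = 5.
rank H^k(T^n) = C(n,k).
C(9,5) = 126

126


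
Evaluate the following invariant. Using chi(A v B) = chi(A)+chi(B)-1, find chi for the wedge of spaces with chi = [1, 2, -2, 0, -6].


chi(A v B) = chi(A) + chi(B) - 1 (one point identified).
For 5 spaces: chi = (sum chi_i) - (5 - 1).
sum = -5; chi = -5 - 4 = -9

-9


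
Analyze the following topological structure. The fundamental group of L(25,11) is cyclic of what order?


pi_1(L(p,q)) = Z/pZ for any q coprime to p.
|pi_1(L(25,11))| = 25

25


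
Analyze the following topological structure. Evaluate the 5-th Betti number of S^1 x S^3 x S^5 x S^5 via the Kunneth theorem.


Each S^d has Poincare polynomial 1 + t^d.
The product S^1 x S^3 x S^5 x S^5 has Poincare polynomial prod(1+t^d_i).
Expanding: b_0=1, b_1=1, b_3=1, b_4=1, b_5=2, b_6=2, b_8=2, b_9=2, b_10=1, b_11=1, b_13=1, b_14=1.
b_5 = 2

2


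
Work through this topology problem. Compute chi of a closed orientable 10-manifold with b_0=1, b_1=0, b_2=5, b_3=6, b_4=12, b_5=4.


By Poincare duality b_k = b_{10-k}, so full Betti numbers: b_0=1, b_1=0, b_2=5, b_3=6, b_4=12, b_5=4, b_6=12, b_7=6, b_8=5, b_9=0, b_10=1.
chi = sum (-1)^k b_k = 20

20


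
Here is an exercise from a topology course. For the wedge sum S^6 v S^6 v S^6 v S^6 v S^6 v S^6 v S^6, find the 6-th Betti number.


For a wedge of spheres, H_k (k>0) is free on one generator per sphere of dimension k.
Spheres of dimension 6: count = 7.
b_6 = 7

7


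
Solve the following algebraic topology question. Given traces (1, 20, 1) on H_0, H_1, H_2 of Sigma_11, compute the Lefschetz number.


L(f) = tr(f_0*) - tr(f_1*) + tr(f_2*).
= 1 - (20) + (1)
= -18

-18


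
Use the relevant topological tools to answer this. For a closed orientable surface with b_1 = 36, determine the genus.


For a closed orientable surface: b_1 = 2g.
36 = 2g
g = 36 / 2 = 18

18


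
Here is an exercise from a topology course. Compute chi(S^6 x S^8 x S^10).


chi is multiplicative: chi(X x Y) = chi(X) chi(Y).
Each even-dim sphere has chi = 2. There are 3 factors.
chi = 2^3 = 8

8


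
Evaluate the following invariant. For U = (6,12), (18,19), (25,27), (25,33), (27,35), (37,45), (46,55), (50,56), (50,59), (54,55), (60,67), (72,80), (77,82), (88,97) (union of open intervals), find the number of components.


Sort and merge overlapping open intervals.
Merged: (6,12), (18,19), (25,35), (37,45), (46,59), (60,67), (72,82), (88,97).
Number of components = 8

8


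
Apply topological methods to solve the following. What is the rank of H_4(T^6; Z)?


By the Kunneth formula, b_k(T^n) = C(n,k).
b_4(T^6) = C(6,4).
C(6,4) = 6!/(4!*2!) = 15

15


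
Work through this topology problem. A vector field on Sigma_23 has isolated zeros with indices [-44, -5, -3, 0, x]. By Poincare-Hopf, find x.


Poincare-Hopf: sum of indices = chi(M).
chi(Sigma_23) = 2 - 2*23 = -44.
Sum of known indices = -52.
x = chi - (sum known) = -44 - (-52) = 8

8


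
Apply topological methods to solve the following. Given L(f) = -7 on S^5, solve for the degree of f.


L(f) = 1 + (-1)^5 deg(f) on S^5.
-7 = 1 + (-1)^5 * deg(f)
(-1)^5 * deg(f) = -8
deg(f) = 8

8


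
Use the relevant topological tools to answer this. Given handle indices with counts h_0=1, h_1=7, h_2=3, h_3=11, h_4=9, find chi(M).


Handles of index k contribute (-1)^k to chi (same as CW cells).
chi = (1) + (-7) + (3) + (-11) + (9) = -5

-5


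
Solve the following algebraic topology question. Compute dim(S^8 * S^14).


Join of spheres: S^m * S^n = S^{m+n+1}.
dim = 8 + 14 + 1 = 23

23


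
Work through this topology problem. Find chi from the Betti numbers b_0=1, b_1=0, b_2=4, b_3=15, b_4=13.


chi = sum_k (-1)^k b_k.
= (1) + (0) + (4) + (-15) + (13)
= 3

3


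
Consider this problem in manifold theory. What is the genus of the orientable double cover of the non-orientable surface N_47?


chi(N_47) = 2 - 47 = -45.
Double cover: chi(Sigma_g) = 2 * chi(N_47) = 2*(-45) = -90.
2 - 2g = -90, so g = (2 - (-90))/2 = 92/2 = 46

46


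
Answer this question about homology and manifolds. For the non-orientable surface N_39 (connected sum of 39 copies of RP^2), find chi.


For a non-orientable closed surface with k crosscaps: chi = 2 - k.
Here k = 39.
chi = 2 - 39 = -37

-37


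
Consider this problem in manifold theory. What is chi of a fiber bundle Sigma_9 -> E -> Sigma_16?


For a fiber bundle F -> E -> B (with CW structure): chi(E) = chi(B) * chi(F).
chi(Sigma_16) = -30, chi(Sigma_9) = -16.
chi(E) = (-30) * (-16) = 480

480


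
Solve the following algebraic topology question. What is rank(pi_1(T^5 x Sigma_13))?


pi_1(A x B) = pi_1(A) x pi_1(B); rank of abelianization = b_1.
b_1(T^5) = 5, b_1(Sigma_13) = 2*13 = 26.
b_1(product) = 5 + 26 = 31

31


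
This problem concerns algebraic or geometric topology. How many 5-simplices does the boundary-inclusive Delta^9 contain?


Delta^9 has 9+1 vertices. A 5-face is a choice of 5+1 vertices.
f_5 = C(9+1, 5+1) = C(10,6) = 210

210


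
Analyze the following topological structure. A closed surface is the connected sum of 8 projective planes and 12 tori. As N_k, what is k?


Since a >= 1, the sum is non-orientable; each T^2 can be replaced by RP^2 # RP^2 (since T^2#RP^2 = 3RP^2).
Total crosscaps k = 8 + 2*12 = 32.
Check via chi: chi = 8*1 + 12*0 - (8+12-1)*2 = -30 = 2 - k = -30. Consistent.

32


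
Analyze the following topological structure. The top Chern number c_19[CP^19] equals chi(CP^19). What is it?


For any closed oriented manifold, <e(TM),[M]> = chi(M).
chi(CP^19) = 19+1 = 20

20


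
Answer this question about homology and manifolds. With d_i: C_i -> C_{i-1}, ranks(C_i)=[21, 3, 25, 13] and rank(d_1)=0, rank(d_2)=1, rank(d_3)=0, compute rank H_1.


rank H_k = rank(ker d_k) - rank(im d_{k+1}).
rank(ker d_1) = rank(C_1) - rank(d_1) = 3 - 0 = 3.
rank(im d_{1+1}) = 1.
rank H_1 = 3 - 1 = 2

2


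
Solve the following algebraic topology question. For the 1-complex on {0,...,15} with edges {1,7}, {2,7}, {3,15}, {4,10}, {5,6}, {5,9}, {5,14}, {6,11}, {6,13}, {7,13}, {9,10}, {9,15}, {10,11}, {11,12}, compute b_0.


Run DFS/union-find over 16 vertices.
V = 16, E = 14.
Number of components = 3

3


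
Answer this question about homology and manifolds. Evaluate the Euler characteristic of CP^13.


CP^13 has one cell in each even dimension 0, 2, ..., 2*13 (13+1 cells total).
All cells are even-dimensional, so chi = number of cells.
chi = 13 + 1 = 14

14


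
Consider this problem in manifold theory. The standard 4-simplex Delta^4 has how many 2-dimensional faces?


Delta^4 has 4+1 vertices. A 2-face is a choice of 2+1 vertices.
f_2 = C(4+1, 2+1) = C(5,3) = 10

10


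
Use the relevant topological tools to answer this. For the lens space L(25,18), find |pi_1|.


pi_1(L(p,q)) = Z/pZ for any q coprime to p.
|pi_1(L(25,18))| = 25

25


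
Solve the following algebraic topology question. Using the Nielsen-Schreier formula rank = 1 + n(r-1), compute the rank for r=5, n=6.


Nielsen-Schreier: an index-n subgroup of F_r is free of rank 1 + n(r-1).
Equivalently: chi(cover) = n*chi(base); chi(vee_r S^1) = 1 - 5 = -4.
chi(E) = 6*(-4) = -24; rank = 1 - chi(E) = 1 - (-24) = 25.
rank = 1 + 6*(5-1) = 1 + 24 = 25

25


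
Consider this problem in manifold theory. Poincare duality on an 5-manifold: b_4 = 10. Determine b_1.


Poincare duality for closed orientable n-manifolds: b_k = b_{n-k}.
Here n = 5, so b_1 = b_4 = 10

10


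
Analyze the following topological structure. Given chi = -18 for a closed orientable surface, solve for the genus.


chi = 2 - 2g for closed orientable surfaces.
-18 = 2 - 2g
2g = 2 - (-18) = 20
g = 10

10


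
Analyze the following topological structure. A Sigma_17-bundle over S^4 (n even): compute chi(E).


chi(S^4) = 2 (n even), chi(Sigma_17) = 2 - 2*17 = -32.
chi(E) = 2 * (-32) = -64

-64


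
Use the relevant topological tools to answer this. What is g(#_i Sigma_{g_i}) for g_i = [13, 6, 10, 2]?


Genus is additive under connected sum of orientable surfaces.
g = 13 + 6 + 10 + 2 = 31

31


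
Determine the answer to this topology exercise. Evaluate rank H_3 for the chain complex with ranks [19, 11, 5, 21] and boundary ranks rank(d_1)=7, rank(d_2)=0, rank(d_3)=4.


rank H_k = rank(ker d_k) - rank(im d_{k+1}).
rank(ker d_3) = rank(C_3) - rank(d_3) = 21 - 4 = 17.
rank(im d_{3+1}) = 0.
rank H_3 = 17 - 0 = 17

17


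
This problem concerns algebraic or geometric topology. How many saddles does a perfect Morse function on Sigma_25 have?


A perfect Morse function has m_k = b_k.
For Sigma_25: b_0=1, b_1=2g=50, b_2=1.
Saddles m_1 = 2g = 50

50


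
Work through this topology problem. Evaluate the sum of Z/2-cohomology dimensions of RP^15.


H^k(RP^15; Z/2) = Z/2 for each 0 <= k <= 15.
Total dimension = 15 + 1 = 16

16


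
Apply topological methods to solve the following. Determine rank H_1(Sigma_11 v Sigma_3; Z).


For a wedge: H_1(A v B) = H_1(A) + H_1(B).
b_1(Sigma_11) = 22, b_1(Sigma_3) = 6.
b_1 = 22 + 6 = 28

28


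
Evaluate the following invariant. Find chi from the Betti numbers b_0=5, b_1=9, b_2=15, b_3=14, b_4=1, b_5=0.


chi = sum_k (-1)^k b_k.
= (5) + (-9) + (15) + (-14) + (1) + (0)
= -2

-2


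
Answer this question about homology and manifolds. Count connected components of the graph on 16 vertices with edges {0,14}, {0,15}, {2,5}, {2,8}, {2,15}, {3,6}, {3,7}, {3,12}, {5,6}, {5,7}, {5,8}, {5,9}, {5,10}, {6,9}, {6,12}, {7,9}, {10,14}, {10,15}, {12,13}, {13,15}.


Run DFS/union-find over 16 vertices.
V = 16, E = 20.
Number of components = 4

4


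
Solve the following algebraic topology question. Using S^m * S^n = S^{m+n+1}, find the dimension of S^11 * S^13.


Join of spheres: S^m * S^n = S^{m+n+1}.
dim = 11 + 13 + 1 = 25

25


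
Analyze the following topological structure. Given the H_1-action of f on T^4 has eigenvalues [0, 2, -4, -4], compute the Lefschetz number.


For a torus self-map: L(f) = det(I - A) where A acts on H_1.
L(f) = (1-0) * (1-2) * (1--4) * (1--4) = 1 * -1 * 5 * 5 = -25

-25


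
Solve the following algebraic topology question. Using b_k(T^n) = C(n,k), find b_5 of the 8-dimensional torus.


By the Kunneth formula, b_k(T^n) = C(n,k).
b_5(T^8) = C(8,5).
C(8,5) = 8!/(5!*3!) = 56

56


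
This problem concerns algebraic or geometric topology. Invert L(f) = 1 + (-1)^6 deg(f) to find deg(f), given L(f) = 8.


L(f) = 1 + (-1)^6 deg(f) on S^6.
8 = 1 + (-1)^6 * deg(f)
(-1)^6 * deg(f) = 7
deg(f) = 7

7


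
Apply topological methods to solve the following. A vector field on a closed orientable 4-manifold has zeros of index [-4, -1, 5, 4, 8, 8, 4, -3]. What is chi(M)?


Poincare-Hopf: chi(M) = sum of indices of zeros.
chi = (-4) + (-1) + (5) + (4) + (8) + (8) + (4) + (-3) = 21

21


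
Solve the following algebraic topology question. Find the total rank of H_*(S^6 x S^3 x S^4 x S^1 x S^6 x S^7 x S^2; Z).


Total Betti number is multiplicative under products.
Each S^d (d>=1) has total Betti number 2.
There are 7 sphere factors.
Total = 2^7 = 128

128


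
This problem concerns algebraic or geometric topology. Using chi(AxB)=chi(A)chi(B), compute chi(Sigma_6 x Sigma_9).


chi(Sigma_6) = 2 - 2*6 = -10
chi(Sigma_9) = 2 - 2*9 = -16
chi(product) = (-10) * (-16) = 160

160


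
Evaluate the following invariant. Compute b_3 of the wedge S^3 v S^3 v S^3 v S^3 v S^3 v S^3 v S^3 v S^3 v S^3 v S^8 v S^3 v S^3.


For a wedge of spheres, H_k (k>0) is free on one generator per sphere of dimension k.
Spheres of dimension 3: count = 11.
b_3 = 11

11


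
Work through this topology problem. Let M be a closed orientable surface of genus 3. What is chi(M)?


For a closed orientable surface of genus g: chi = 2 - 2g.
Here g = 3.
chi = 2 - 2*3 = 2 - 6 = -4

-4


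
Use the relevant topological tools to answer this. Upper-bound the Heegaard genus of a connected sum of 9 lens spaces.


Heegaard genus satisfies g(A#B) <= g(A) + g(B).
Each lens space has g = 1.
Upper bound: 9 * 1 = 9

9


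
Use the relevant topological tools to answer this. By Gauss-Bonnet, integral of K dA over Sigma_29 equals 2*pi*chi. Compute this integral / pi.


Gauss-Bonnet: integral K dA = 2*pi*chi(M).
chi(Sigma_29) = 2 - 2*29 = -56.
(integral K dA)/pi = 2*chi = 2*(-56) = -112

-112


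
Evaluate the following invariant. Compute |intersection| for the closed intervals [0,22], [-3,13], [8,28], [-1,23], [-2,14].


Intersection = [max(a_i), min(b_i)] = [8, 13].
Length = 13 - 8 = 5

5


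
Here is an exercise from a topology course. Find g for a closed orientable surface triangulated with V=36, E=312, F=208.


chi = V - E + F = 36 - 312 + 208 = -68
For orientable closed surface: chi = 2 - 2g, so g = (2 - chi)/2.
g = (2 - (-68)) / 2 = 70 / 2 = 35

35


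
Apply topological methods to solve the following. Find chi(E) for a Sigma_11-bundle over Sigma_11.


For a fiber bundle F -> E -> B (with CW structure): chi(E) = chi(B) * chi(F).
chi(Sigma_11) = -20, chi(Sigma_11) = -20.
chi(E) = (-20) * (-20) = 400

400


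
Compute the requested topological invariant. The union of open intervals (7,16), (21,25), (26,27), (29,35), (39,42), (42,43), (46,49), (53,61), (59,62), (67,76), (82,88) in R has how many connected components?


Sort and merge overlapping open intervals.
Merged: (7,16), (21,25), (26,27), (29,35), (39,42), (42,43), (46,49), (53,62), (67,76), (82,88).
Number of components = 10

10


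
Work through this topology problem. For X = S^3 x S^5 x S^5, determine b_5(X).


Each S^d has Poincare polynomial 1 + t^d.
The product S^3 x S^5 x S^5 has Poincare polynomial prod(1+t^d_i).
Expanding: b_0=1, b_3=1, b_5=2, b_8=2, b_10=1, b_13=1.
b_5 = 2

2


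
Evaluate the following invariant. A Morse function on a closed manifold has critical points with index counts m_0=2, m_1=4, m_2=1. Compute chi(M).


Morse theory: chi(M) = sum_k (-1)^k m_k where m_k = #(index-k critical points).
= (2) + (-4) + (1) = -1

-1


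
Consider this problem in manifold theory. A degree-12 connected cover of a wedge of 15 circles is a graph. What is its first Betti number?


Nielsen-Schreier: an index-n subgroup of F_r is free of rank 1 + n(r-1).
Equivalently: chi(cover) = n*chi(base); chi(vee_r S^1) = 1 - 15 = -14.
chi(E) = 12*(-14) = -168; rank = 1 - chi(E) = 1 - (-168) = 169.
rank = 1 + 12*(15-1) = 1 + 168 = 169

169


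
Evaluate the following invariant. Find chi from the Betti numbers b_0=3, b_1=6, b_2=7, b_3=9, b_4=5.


chi = sum_k (-1)^k b_k.
= (3) + (-6) + (7) + (-9) + (5)
= 0

0


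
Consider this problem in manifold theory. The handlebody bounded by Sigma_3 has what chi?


A genus-g handlebody deformation retracts to a wedge of g circles.
chi(vee_g S^1) = 1 - g.
chi(H_3) = 1 - 3 = -2

-2


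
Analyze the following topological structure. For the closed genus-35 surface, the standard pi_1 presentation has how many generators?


Standard presentation: pi_1(Sigma_g) = <a_1,b_1,...,a_g,b_g | [a_1,b_1]...[a_g,b_g] = 1>.
Number of generators = 2g = 2*35 = 70

70


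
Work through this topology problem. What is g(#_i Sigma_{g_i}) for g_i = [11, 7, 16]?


Genus is additive under connected sum of orientable surfaces.
g = 11 + 7 + 16 = 34

34


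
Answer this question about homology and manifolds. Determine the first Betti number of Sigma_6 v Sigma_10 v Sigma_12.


For a wedge X v Y: reduced H_k(X v Y) = H_k(X) + H_k(Y).
Each Sigma_g contributes b_1 = 2g.
b_1 = 12 + 20 + 24 = 56

56


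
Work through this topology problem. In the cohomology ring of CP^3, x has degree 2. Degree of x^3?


|x| = 2 in H^*(CP^n).
|x^3| = 3 * |x| = 3 * 2 = 6

6


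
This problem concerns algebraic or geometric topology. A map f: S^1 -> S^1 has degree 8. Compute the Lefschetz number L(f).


On S^1: L(f) = tr(f_0*) + (-1)^1 tr(f_1*) = 1 + (-1)^1 * deg(f).
L(f) = 1 + (-1)^1 * 8 = 1 + -8 = -7

-7


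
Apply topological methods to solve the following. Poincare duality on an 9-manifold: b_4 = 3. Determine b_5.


Poincare duality for closed orientable n-manifolds: b_k = b_{n-k}.
Here n = 9, so b_5 = b_4 = 3

3


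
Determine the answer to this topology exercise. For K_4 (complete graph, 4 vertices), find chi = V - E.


K_4: V = 4, E = C(4,2) = 6.
chi = V - E = 4 - 6 = -2

-2


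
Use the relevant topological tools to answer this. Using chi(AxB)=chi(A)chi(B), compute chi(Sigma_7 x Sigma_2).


chi(Sigma_7) = 2 - 2*7 = -12
chi(Sigma_2) = 2 - 2*2 = -2
chi(product) = (-12) * (-2) = 24

24


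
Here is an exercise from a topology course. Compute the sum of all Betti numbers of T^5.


b_k(T^5) = C(5,k), so the sum over k is sum_k C(5,k) = 2^5.
Total = 2^5 = 32

32


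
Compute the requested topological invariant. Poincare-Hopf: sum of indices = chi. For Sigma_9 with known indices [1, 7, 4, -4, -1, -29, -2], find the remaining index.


Poincare-Hopf: sum of indices = chi(M).
chi(Sigma_9) = 2 - 2*9 = -16.
Sum of known indices = -24.
x = chi - (sum known) = -16 - (-24) = 8

8


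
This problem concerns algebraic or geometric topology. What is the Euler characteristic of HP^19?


HP^19 has one cell in each dimension 0, 4, ..., 4*19 (19+1 cells, all even-dim).
chi = 19 + 1 = 20

20


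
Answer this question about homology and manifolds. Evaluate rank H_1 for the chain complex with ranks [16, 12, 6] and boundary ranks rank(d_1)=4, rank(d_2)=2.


rank H_k = rank(ker d_k) - rank(im d_{k+1}).
rank(ker d_1) = rank(C_1) - rank(d_1) = 12 - 4 = 8.
rank(im d_{1+1}) = 2.
rank H_1 = 8 - 2 = 6

6


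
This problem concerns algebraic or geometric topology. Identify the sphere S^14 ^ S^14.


S^m ^ S^n = S^{m+n}.
k = 14 + 14 = 28

28


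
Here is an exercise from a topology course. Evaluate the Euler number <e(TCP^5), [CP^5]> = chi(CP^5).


For any closed oriented manifold, <e(TM),[M]> = chi(M).
chi(CP^5) = 5+1 = 6

6


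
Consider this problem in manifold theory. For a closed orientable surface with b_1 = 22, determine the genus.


For a closed orientable surface: b_1 = 2g.
22 = 2g
g = 22 / 2 = 11

11


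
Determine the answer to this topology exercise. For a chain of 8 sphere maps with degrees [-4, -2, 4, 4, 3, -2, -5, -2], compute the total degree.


Degree is multiplicative: deg(composition) = product of degrees.
= (-4) * (-2) * (4) * (4) * (3) * (-2) * (-5) * (-2) = -7680

-7680


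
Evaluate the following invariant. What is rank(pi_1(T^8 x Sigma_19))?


pi_1(A x B) = pi_1(A) x pi_1(B); rank of abelianization = b_1.
b_1(T^8) = 8, b_1(Sigma_19) = 2*19 = 38.
b_1(product) = 8 + 38 = 46

46


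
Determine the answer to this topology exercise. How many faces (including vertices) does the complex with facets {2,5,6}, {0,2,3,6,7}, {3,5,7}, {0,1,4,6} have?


Each maximal simplex on m vertices has 2^m - 1 nonempty faces.
Take the union (dedupe shared faces).
Total distinct faces = 50

50


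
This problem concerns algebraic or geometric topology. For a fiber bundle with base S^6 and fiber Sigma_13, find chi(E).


chi(S^6) = 2 (n even), chi(Sigma_13) = 2 - 2*13 = -24.
chi(E) = 2 * (-24) = -48

-48


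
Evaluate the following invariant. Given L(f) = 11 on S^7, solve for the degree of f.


L(f) = 1 + (-1)^7 deg(f) on S^7.
11 = 1 + (-1)^7 * deg(f)
(-1)^7 * deg(f) = 10
deg(f) = -10

-10


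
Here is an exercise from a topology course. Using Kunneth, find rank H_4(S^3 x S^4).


Each S^d has Poincare polynomial 1 + t^d.
The product S^3 x S^4 has Poincare polynomial prod(1+t^d_i).
Expanding: b_0=1, b_3=1, b_4=1, b_7=1.
b_4 = 1

1


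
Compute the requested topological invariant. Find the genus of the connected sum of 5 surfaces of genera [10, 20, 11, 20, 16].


Genus is additive under connected sum of orientable surfaces.
g = 10 + 20 + 11 + 20 + 16 = 77

77


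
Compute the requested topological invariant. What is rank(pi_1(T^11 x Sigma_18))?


pi_1(A x B) = pi_1(A) x pi_1(B); rank of abelianization = b_1.
b_1(T^11) = 11, b_1(Sigma_18) = 2*18 = 36.
b_1(product) = 11 + 36 = 47

47


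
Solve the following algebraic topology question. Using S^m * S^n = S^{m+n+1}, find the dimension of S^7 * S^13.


Join of spheres: S^m * S^n = S^{m+n+1}.
dim = 7 + 13 + 1 = 21

21


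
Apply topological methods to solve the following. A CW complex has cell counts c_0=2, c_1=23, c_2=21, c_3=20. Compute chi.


chi = sum_k (-1)^k c_k.
= (-1)^0*2 + (-1)^1*23 + (-1)^2*21 + (-1)^3*20
= (2) + (-23) + (21) + (-20)
= -20

-20


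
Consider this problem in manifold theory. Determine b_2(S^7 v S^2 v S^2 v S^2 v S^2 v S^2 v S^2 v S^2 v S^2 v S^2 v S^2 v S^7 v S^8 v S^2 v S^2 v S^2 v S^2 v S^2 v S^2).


For a wedge of spheres, H_k (k>0) is free on one generator per sphere of dimension k.
Spheres of dimension 2: count = 16.
b_2 = 16

16


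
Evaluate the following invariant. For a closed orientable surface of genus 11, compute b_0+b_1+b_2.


For Sigma_11: b_0 = 1, b_1 = 2g = 22, b_2 = 1.
Total = 1 + 22 + 1 = 24

24


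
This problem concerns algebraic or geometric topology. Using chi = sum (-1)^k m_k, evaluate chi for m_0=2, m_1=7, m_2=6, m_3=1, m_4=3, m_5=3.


Morse theory: chi(M) = sum_k (-1)^k m_k where m_k = #(index-k critical points).
= (2) + (-7) + (6) + (-1) + (3) + (-3) = 0

0


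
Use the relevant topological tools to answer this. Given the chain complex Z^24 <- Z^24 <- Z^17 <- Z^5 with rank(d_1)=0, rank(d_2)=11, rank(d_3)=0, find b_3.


rank H_k = rank(ker d_k) - rank(im d_{k+1}).
rank(ker d_3) = rank(C_3) - rank(d_3) = 5 - 0 = 5.
rank(im d_{3+1}) = 0.
rank H_3 = 5 - 0 = 5

5


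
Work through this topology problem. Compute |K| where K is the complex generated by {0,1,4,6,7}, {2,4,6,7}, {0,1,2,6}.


Each maximal simplex on m vertices has 2^m - 1 nonempty faces.
Take the union (dedupe shared faces).
Total distinct faces = 45

45


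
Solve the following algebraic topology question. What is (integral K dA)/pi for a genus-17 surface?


Gauss-Bonnet: integral K dA = 2*pi*chi(M).
chi(Sigma_17) = 2 - 2*17 = -32.
(integral K dA)/pi = 2*chi = 2*(-32) = -64

-64


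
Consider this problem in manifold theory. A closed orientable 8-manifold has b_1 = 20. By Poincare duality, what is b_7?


Poincare duality for closed orientable n-manifolds: b_k = b_{n-k}.
Here n = 8, so b_7 = b_1 = 20

20


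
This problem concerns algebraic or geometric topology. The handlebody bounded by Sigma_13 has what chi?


A genus-g handlebody deformation retracts to a wedge of g circles.
chi(vee_g S^1) = 1 - g.
chi(H_13) = 1 - 13 = -12

-12


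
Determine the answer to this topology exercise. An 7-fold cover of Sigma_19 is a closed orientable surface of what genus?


For an n-sheeted cover: chi(E) = n * chi(B).
chi(Sigma_19) = 2 - 2*19 = -36.
chi(E) = 7 * (-36) = -252.
genus(E) = (2 - chi(E))/2 = (2 - (-252))/2 = 254/2 = 127

127


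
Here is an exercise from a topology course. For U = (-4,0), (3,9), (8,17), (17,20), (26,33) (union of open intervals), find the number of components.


Sort and merge overlapping open intervals.
Merged: (-4,0), (3,17), (17,20), (26,33).
Number of components = 4

4


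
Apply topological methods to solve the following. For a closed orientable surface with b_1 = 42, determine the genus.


For a closed orientable surface: b_1 = 2g.
42 = 2g
g = 42 / 2 = 21

21


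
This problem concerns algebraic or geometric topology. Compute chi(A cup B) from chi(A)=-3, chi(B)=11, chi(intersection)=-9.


chi(A cup B) = chi(A) + chi(B) - chi(A cap B)
= -3 + (11) - (-9)
= 17

17


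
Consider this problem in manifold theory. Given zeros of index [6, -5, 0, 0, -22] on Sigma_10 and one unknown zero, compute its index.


Poincare-Hopf: sum of indices = chi(M).
chi(Sigma_10) = 2 - 2*10 = -18.
Sum of known indices = -21.
x = chi - (sum known) = -18 - (-21) = 3

3


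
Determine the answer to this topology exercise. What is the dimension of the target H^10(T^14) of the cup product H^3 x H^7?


Cup product: H^p x H^q -> H^{p+q}; here p+q = 3+7 = 10.
rank H^k(T^n) = C(n,k).
C(14,10) = 1001

1001


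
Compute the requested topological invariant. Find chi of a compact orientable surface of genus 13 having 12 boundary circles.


For a compact orientable surface with genus g and b boundary components: chi = 2 - 2g - b.
chi = 2 - 2*13 - 12 = 2 - 26 - 12 = -36

-36


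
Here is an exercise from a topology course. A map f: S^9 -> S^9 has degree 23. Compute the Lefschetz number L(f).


On S^9: L(f) = tr(f_0*) + (-1)^9 tr(f_9*) = 1 + (-1)^9 * deg(f).
L(f) = 1 + (-1)^9 * 23 = 1 + -23 = -22

-22


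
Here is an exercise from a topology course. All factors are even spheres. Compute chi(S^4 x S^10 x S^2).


chi is multiplicative: chi(X x Y) = chi(X) chi(Y).
Each even-dim sphere has chi = 2. There are 3 factors.
chi = 2^3 = 8

8


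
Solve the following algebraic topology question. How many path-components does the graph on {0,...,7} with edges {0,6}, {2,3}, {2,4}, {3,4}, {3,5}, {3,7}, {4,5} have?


Run DFS/union-find over 8 vertices.
V = 8, E = 7.
Number of components = 3

3


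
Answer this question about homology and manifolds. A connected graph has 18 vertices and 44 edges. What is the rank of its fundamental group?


For a connected graph: rank(pi_1) = b_1 = E - V + 1 = 1 - chi.
chi = V - E = 18 - 44 = -26.
rank = 1 - (-26) = 44 - 18 + 1 = 27

27


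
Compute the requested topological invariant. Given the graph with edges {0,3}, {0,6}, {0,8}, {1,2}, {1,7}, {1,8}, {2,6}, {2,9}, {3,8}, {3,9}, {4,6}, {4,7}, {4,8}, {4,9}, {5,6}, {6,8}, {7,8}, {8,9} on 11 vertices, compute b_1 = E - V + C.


b_1 = E - V + (number of components).
E = 18, V = 11, components = 2.
b_1 = 18 - 11 + 2 = 9

9


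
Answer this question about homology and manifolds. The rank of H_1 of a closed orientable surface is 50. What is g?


For a closed orientable surface: b_1 = 2g.
50 = 2g
g = 50 / 2 = 25

25
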